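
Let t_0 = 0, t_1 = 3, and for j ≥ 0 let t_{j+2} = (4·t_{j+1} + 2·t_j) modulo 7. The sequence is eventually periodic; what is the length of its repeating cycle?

48

Computing terms: t_0 = 0; t_1 = 3; t_2 = 5; t_3 = 5; t_4 = 2; t_5 = 4; t_6 = 6; t_7 = 4; t_8 = 0; t_9 = 1; t_{10} = 4; t_{11} = 4; t_{12} = 3; t_{13} = 6; t_{14} = 2; t_{15} = 6; t_{16} = 0; t_{17} = 5; t_{18} = 6; t_{19} = 6; t_{20} = 1; t_{21} = 2; t_{22} = 3; t_{23} = 2; t_{24} = 0; t_{25} = 4; t_{26} = 2; t_{27} = 2; t_{28} = 5; t_{29} = 3; t_{30} = 1; t_{31} = 3; t_{32} = 0; t_{33} = 6; t_{34} = 3; t_{35} = 3; t_{36} = 4; t_{37} = 1; t_{38} = 5; t_{39} = 1; t_{40} = 0; t_{41} = 2; t_{42} = 1; t_{43} = 1; t_{44} = 6; t_{45} = 5; t_{46} = 4; t_{47} = 5; t_{48} = 0; t_{49} = 3.
Since (t_{48}, t_{49}) = (t_0, t_1) = (0, 3) (two consecutive terms determine the rest), the sequence is periodic with period 48.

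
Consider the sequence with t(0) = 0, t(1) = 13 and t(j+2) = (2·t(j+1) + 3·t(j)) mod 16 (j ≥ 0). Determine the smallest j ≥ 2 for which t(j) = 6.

14

Listing terms: t(0) = 0, t(1) = 13, t(2) = 10, t(3) = 11, t(4) = 4, t(5) = 9, t(6) = 14, t(7) = 7, t(8) = 8, t(9) = 5, t(10) = 2, t(11) = 3, t(12) = 12, t(13) = 1, t(14) = 6, t(15) = 15, t(16) = 0, t(17) = 13.
The sequence repeats with period 16.
The value 6 first appears (with j ≥ 2) at t(14).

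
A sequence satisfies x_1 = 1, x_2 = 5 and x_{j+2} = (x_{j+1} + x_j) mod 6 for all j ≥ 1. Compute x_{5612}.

We have x_1 = 1,  x_2 = 5,  x_3 = 0,  x_4 = 5,  x_5 = 5,  x_6 = 4,  x_7 = 3,  x_8 = 1,  x_9 = 4,  x_{10} = 5,  x_{11} = 3,  x_{12} = 2,  x_{13} = 5,  x_{14} = 1,  x_{15} = 0,  x_{16} = 1,  x_{17} = 1,  x_{18} = 2,  x_{19} = 3,  x_{20} = 5,  x_{21} = 2,  x_{22} = 1,  x_{23} = 3,  x_{24} = 4,  x_{25} = 1,  x_{26} = 5.
The sequence repeats with period 24.
(5612 - 1) mod 24 = 19, so x_{5612} = x_{20} = 5.

5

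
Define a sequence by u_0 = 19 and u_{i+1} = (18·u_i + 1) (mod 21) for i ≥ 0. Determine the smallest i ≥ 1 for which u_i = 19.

Computing terms: u_0 = 19,  u_1 = 7,  u_2 = 1,  u_3 = 19.
The sequence repeats with period 3.
The value 19 next appears (with i ≥ 1) at u_3.

3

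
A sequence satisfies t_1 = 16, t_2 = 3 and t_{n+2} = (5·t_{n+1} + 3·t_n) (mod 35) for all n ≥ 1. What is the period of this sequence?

Listing terms: t_1 = 16, t_2 = 3, t_3 = 28, t_4 = 9, t_5 = 24, t_6 = 7, t_7 = 2, t_8 = 31, t_9 = 21, t_{10} = 23, t_{11} = 3, t_{12} = 14, t_{13} = 9, t_{14} = 17, t_{15} = 7, t_{16} = 16, t_{17} = 31, t_{18} = 28, t_{19} = 23, t_{20} = 24, t_{21} = 14, t_{22} = 2, t_{23} = 17, t_{24} = 21, t_{25} = 16, t_{26} = 3.
The sequence repeats with period 24.

24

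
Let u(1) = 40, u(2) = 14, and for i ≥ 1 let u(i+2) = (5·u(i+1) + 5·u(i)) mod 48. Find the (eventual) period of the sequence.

We have u(1) = 40, u(2) = 14, u(3) = 30, u(4) = 28, u(5) = 2, u(6) = 6, u(7) = 40, u(8) = 38, u(9) = 6, u(10) = 28, u(11) = 26, u(12) = 30, u(13) = 40, u(14) = 14.
Since (u(13), u(14)) = (u(1), u(2)) = (40, 14) (two consecutive terms determine the rest), the sequence is periodic with period 12.

12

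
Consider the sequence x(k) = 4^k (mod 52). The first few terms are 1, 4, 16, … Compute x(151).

4

Listing terms: x(0) = 1, x(1) = 4, x(2) = 16, x(3) = 12, x(4) = 48, x(5) = 36, x(6) = 40, x(7) = 4.
Since x(7) = x(1) = 4, the sequence is eventually periodic: after a pre-period of length 1 it cycles with period 6.
For k ≥ 1, x(k) depends only on (k - 1) mod 6. (151 - 1) mod 6 = 0, so x(151) = x(1) = 4.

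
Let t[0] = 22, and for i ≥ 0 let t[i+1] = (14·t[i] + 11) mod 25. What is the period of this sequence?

10

t[0] = 22, t[1] = 19, t[2] = 2, t[3] = 14, t[4] = 7, t[5] = 9, t[6] = 12, t[7] = 4, t[8] = 17, t[9] = 24, t[10] = 22.
Since t[10] = t[0] = 22, the sequence is periodic with period 10.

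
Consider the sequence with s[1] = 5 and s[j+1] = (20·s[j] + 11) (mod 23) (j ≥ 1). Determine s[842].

8

Listing terms: s[1] = 5, s[2] = 19, s[3] = 0, s[4] = 11, s[5] = 1, s[6] = 8, s[7] = 10, s[8] = 4, s[9] = 22, s[10] = 14, s[11] = 15, s[12] = 12, s[13] = 21, s[14] = 17, s[15] = 6, s[16] = 16, s[17] = 9, s[18] = 7, s[19] = 13, s[20] = 18, s[21] = 3, s[22] = 2, s[23] = 5.
Since s[23] = s[1] = 5, the sequence is periodic with period 22.
So s[842] = s[1 + ((842-1) mod 22)] = s[6] = 8.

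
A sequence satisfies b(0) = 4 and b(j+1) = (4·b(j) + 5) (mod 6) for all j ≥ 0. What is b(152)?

Computing terms: b(0) = 4, b(1) = 3, b(2) = 5, b(3) = 1, b(4) = 3.
Since b(4) = b(1) = 3, the sequence is eventually periodic: after a pre-period of length 1 it cycles with period 3.
For j ≥ 1, b(j) depends only on (j - 1) mod 3. (152 - 1) mod 3 = 1, so b(152) = b(2) = 5.

5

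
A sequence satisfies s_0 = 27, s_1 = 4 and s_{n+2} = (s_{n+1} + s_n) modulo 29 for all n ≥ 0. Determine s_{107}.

7

Computing terms: s_0 = 27; s_1 = 4; s_2 = 2; s_3 = 6; s_4 = 8; s_5 = 14; s_6 = 22; s_7 = 7; s_8 = 0; s_9 = 7; s_{10} = 7; s_{11} = 14; s_{12} = 21; s_{13} = 6; s_{14} = 27; s_{15} = 4.
Since (s_{14}, s_{15}) = (s_0, s_1) = (27, 4) (two consecutive terms determine the rest), the sequence is periodic with period 14.
(107 - 0) mod 14 = 9, so s_{107} = s_9 = 7.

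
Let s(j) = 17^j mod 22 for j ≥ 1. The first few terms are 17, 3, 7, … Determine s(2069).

s(1) = 17, s(2) = 3, s(3) = 7, s(4) = 9, s(5) = 21, s(6) = 5, s(7) = 19, s(8) = 15, s(9) = 13, s(10) = 1, s(11) = 17.
The sequence repeats with period 10.
So s(2069) = s(1 + ((2069-1) mod 10)) = s(9) = 13.

13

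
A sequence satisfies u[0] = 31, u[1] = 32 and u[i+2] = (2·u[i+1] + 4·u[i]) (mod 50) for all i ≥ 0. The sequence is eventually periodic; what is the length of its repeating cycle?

Computing terms: u[0] = 31; u[1] = 32; u[2] = 38; u[3] = 4; u[4] = 10; u[5] = 36; u[6] = 12; u[7] = 18; u[8] = 34; u[9] = 40; u[10] = 16; u[11] = 42; u[12] = 48; u[13] = 14; u[14] = 20; u[15] = 46; u[16] = 22; u[17] = 28; u[18] = 44; u[19] = 0; u[20] = 26; u[21] = 2; u[22] = 8; u[23] = 24; u[24] = 30; u[25] = 6; u[26] = 32; u[27] = 38.
Since (u[26], u[27]) = (u[1], u[2]) = (32, 38) (two consecutive terms determine the rest), the sequence is eventually periodic: after a pre-period of length 1 it cycles with period 25.

25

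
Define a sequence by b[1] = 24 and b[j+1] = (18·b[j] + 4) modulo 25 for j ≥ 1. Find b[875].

b[1] = 24; b[2] = 11; b[3] = 2; b[4] = 15; b[5] = 24.
The sequence repeats with period 4.
So b[875] = b[1 + ((875-1) mod 4)] = b[3] = 2.

2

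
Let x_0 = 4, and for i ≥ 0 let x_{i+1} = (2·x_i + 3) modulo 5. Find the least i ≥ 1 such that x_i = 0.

2

Listing terms: x_0 = 4,  x_1 = 1,  x_2 = 0,  x_3 = 3,  x_4 = 4.
The sequence repeats with period 4.
The value 0 first appears (with i ≥ 1) at x_2.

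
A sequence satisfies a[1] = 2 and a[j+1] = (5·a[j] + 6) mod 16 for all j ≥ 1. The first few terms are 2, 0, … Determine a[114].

0

We have a[1] = 2,  a[2] = 0,  a[3] = 6,  a[4] = 4,  a[5] = 10,  a[6] = 8,  a[7] = 14,  a[8] = 12,  a[9] = 2.
The sequence repeats with period 8.
So a[114] = a[1 + ((114-1) mod 8)] = a[2] = 0.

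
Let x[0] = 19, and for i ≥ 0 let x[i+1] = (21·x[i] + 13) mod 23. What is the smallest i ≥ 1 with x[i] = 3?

12

Listing terms: x[0] = 19,  x[1] = 21,  x[2] = 17,  x[3] = 2,  x[4] = 9,  x[5] = 18,  x[6] = 0,  x[7] = 13,  x[8] = 10,  x[9] = 16,  x[10] = 4,  x[11] = 5,  x[12] = 3,  x[13] = 7,  x[14] = 22,  x[15] = 15,  x[16] = 6,  x[17] = 1,  x[18] = 11,  x[19] = 14,  x[20] = 8,  x[21] = 20,  x[22] = 19.
The sequence repeats with period 22.
The value 3 first appears (with i ≥ 1) at x[12].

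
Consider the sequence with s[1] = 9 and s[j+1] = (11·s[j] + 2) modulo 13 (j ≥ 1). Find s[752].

We have s[1] = 9; s[2] = 10; s[3] = 8; s[4] = 12; s[5] = 4; s[6] = 7; s[7] = 1; s[8] = 0; s[9] = 2; s[10] = 11; s[11] = 6; s[12] = 3; s[13] = 9.
Since s[13] = s[1] = 9, the sequence is periodic with period 12.
(752 - 1) mod 12 = 7, so s[752] = s[8] = 0.

0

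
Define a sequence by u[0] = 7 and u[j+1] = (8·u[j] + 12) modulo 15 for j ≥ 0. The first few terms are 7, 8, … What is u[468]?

We have u[0] = 7,  u[1] = 8,  u[2] = 1,  u[3] = 5,  u[4] = 7.
The sequence repeats with period 4.
So u[468] = u[0 + ((468-0) mod 4)] = u[0] = 7.

7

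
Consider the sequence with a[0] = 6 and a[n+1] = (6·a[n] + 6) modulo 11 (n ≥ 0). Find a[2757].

8

Computing terms: a[0] = 6; a[1] = 9; a[2] = 5; a[3] = 3; a[4] = 2; a[5] = 7; a[6] = 4; a[7] = 8; a[8] = 10; a[9] = 0; a[10] = 6.
Since a[10] = a[0] = 6, the sequence is periodic with period 10.
So a[2757] = a[0 + ((2757-0) mod 10)] = a[7] = 8.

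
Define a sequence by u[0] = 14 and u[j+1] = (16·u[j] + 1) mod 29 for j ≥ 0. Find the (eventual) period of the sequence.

Listing terms: u[0] = 14, u[1] = 22, u[2] = 5, u[3] = 23, u[4] = 21, u[5] = 18, u[6] = 28, u[7] = 14.
The sequence repeats with period 7.

7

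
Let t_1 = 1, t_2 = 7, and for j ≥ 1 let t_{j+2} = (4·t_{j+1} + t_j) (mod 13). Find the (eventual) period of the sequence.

28

We have t_1 = 1,  t_2 = 7,  t_3 = 3,  t_4 = 6,  t_5 = 1,  t_6 = 10,  t_7 = 2,  t_8 = 5,  t_9 = 9,  t_{10} = 2,  t_{11} = 4,  t_{12} = 5,  t_{13} = 11,  t_{14} = 10,  t_{15} = 12,  t_{16} = 6,  t_{17} = 10,  t_{18} = 7,  t_{19} = 12,  t_{20} = 3,  t_{21} = 11,  t_{22} = 8,  t_{23} = 4,  t_{24} = 11,  t_{25} = 9,  t_{26} = 8,  t_{27} = 2,  t_{28} = 3,  t_{29} = 1,  t_{30} = 7.
Since (t_{29}, t_{30}) = (t_1, t_2) = (1, 7) (two consecutive terms determine the rest), the sequence is periodic with period 28.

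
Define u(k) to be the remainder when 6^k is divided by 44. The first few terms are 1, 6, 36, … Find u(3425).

32

Computing terms: u(0) = 1; u(1) = 6; u(2) = 36; u(3) = 40; u(4) = 20; u(5) = 32; u(6) = 16; u(7) = 8; u(8) = 4; u(9) = 24; u(10) = 12; u(11) = 28; u(12) = 36.
Since u(12) = u(2) = 36, the sequence is eventually periodic: after a pre-period of length 2 it cycles with period 10.
For k ≥ 2, u(k) depends only on (k - 2) mod 10. (3425 - 2) mod 10 = 3, so u(3425) = u(5) = 32.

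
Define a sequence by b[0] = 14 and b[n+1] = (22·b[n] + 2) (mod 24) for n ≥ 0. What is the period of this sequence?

Computing terms: b[0] = 14; b[1] = 22; b[2] = 6; b[3] = 14.
The sequence repeats with period 3.

3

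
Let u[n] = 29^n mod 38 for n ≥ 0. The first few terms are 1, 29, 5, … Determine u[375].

Listing terms: u[0] = 1, u[1] = 29, u[2] = 5, u[3] = 31, u[4] = 25, u[5] = 3, u[6] = 11, u[7] = 15, u[8] = 17, u[9] = 37, u[10] = 9, u[11] = 33, u[12] = 7, u[13] = 13, u[14] = 35, u[15] = 27, u[16] = 23, u[17] = 21, u[18] = 1.
Since u[18] = u[0] = 1, the sequence is periodic with period 18.
(375 - 0) mod 18 = 15, so u[375] = u[15] = 27.

27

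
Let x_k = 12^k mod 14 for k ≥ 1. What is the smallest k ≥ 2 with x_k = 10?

Listing terms: x_1 = 12,  x_2 = 4,  x_3 = 6,  x_4 = 2,  x_5 = 10,  x_6 = 8,  x_7 = 12.
The sequence repeats with period 6.
The value 10 first appears (with k ≥ 2) at x_5.

5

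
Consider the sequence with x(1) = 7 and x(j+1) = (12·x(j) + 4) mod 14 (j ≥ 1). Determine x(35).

8

Computing terms: x(1) = 7,  x(2) = 4,  x(3) = 10,  x(4) = 12,  x(5) = 8,  x(6) = 2,  x(7) = 0,  x(8) = 4.
Since x(8) = x(2) = 4, the sequence is eventually periodic: after a pre-period of length 1 it cycles with period 6.
For j ≥ 2, x(j) depends only on (j - 2) mod 6. (35 - 2) mod 6 = 3, so x(35) = x(5) = 8.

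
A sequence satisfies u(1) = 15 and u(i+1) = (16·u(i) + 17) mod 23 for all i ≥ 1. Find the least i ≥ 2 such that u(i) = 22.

Listing terms: u(1) = 15, u(2) = 4, u(3) = 12, u(4) = 2, u(5) = 3, u(6) = 19, u(7) = 22, u(8) = 1, u(9) = 10, u(10) = 16, u(11) = 20, u(12) = 15.
Since u(12) = u(1) = 15, the sequence is periodic with period 11.
The value 22 first appears (with i ≥ 2) at u(7).

7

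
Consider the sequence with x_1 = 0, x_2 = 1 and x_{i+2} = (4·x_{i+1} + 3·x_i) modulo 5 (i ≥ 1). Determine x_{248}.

2

x_1 = 0, x_2 = 1, x_3 = 4, x_4 = 4, x_5 = 3, x_6 = 4, x_7 = 0, x_8 = 2, x_9 = 3, x_{10} = 3, x_{11} = 1, x_{12} = 3, x_{13} = 0, x_{14} = 4, x_{15} = 1, x_{16} = 1, x_{17} = 2, x_{18} = 1, x_{19} = 0, x_{20} = 3, x_{21} = 2, x_{22} = 2, x_{23} = 4, x_{24} = 2, x_{25} = 0, x_{26} = 1.
The sequence repeats with period 24.
(248 - 1) mod 24 = 7, so x_{248} = x_8 = 2.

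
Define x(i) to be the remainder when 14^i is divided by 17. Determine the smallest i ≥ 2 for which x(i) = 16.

8

We have x(1) = 14,  x(2) = 9,  x(3) = 7,  x(4) = 13,  x(5) = 12,  x(6) = 15,  x(7) = 6,  x(8) = 16,  x(9) = 3,  x(10) = 8,  x(11) = 10,  x(12) = 4,  x(13) = 5,  x(14) = 2,  x(15) = 11,  x(16) = 1,  x(17) = 14.
The sequence repeats with period 16.
The value 16 first appears (with i ≥ 2) at x(8).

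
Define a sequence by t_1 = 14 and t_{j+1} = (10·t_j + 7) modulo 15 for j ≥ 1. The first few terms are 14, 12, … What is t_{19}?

Computing terms: t_1 = 14, t_2 = 12, t_3 = 7, t_4 = 2, t_5 = 12.
Since t_5 = t_2 = 12, the sequence is eventually periodic: after a pre-period of length 1 it cycles with period 3.
For j ≥ 2, t_j depends only on (j - 2) mod 3. (19 - 2) mod 3 = 2, so t_{19} = t_4 = 2.

2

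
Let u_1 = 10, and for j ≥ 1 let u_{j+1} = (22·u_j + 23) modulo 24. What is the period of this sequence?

u_1 = 10,  u_2 = 3,  u_3 = 17,  u_4 = 13,  u_5 = 21,  u_6 = 5,  u_7 = 13.
Since u_7 = u_4 = 13, the sequence is eventually periodic: after a pre-period of length 3 it cycles with period 3.

3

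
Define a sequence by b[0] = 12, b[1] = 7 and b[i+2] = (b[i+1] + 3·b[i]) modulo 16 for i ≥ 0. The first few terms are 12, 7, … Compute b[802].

1

Listing terms: b[0] = 12; b[1] = 7; b[2] = 11; b[3] = 0; b[4] = 1; b[5] = 1; b[6] = 4; b[7] = 7; b[8] = 3; b[9] = 8; b[10] = 1; b[11] = 9; b[12] = 12; b[13] = 7.
Since (b[12], b[13]) = (b[0], b[1]) = (12, 7) (two consecutive terms determine the rest), the sequence is periodic with period 12.
(802 - 0) mod 12 = 10, so b[802] = b[10] = 1.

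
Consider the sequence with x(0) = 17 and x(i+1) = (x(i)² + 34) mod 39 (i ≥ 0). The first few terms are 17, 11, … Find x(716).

38

Computing terms: x(0) = 17,  x(1) = 11,  x(2) = 38,  x(3) = 35,  x(4) = 11.
Since x(4) = x(1) = 11, the sequence is eventually periodic: after a pre-period of length 1 it cycles with period 3.
For i ≥ 1, x(i) depends only on (i - 1) mod 3. (716 - 1) mod 3 = 1, so x(716) = x(2) = 38.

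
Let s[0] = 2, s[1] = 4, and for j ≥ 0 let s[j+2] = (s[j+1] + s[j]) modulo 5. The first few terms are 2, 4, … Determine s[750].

3

Listing terms: s[0] = 2, s[1] = 4, s[2] = 1, s[3] = 0, s[4] = 1, s[5] = 1, s[6] = 2, s[7] = 3, s[8] = 0, s[9] = 3, s[10] = 3, s[11] = 1, s[12] = 4, s[13] = 0, s[14] = 4, s[15] = 4, s[16] = 3, s[17] = 2, s[18] = 0, s[19] = 2, s[20] = 2, s[21] = 4.
Since (s[20], s[21]) = (s[0], s[1]) = (2, 4) (two consecutive terms determine the rest), the sequence is periodic with period 20.
(750 - 0) mod 20 = 10, so s[750] = s[10] = 3.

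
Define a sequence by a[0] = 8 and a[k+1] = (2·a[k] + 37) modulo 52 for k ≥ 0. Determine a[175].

3

Listing terms: a[0] = 8, a[1] = 1, a[2] = 39, a[3] = 11, a[4] = 7, a[5] = 51, a[6] = 35, a[7] = 3, a[8] = 43, a[9] = 19, a[10] = 23, a[11] = 31, a[12] = 47, a[13] = 27, a[14] = 39.
Since a[14] = a[2] = 39, the sequence is eventually periodic: after a pre-period of length 2 it cycles with period 12.
For k ≥ 2, a[k] depends only on (k - 2) mod 12. (175 - 2) mod 12 = 5, so a[175] = a[7] = 3.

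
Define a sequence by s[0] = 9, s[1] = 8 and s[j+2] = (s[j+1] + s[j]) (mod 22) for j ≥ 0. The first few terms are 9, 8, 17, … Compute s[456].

21

Computing terms: s[0] = 9, s[1] = 8, s[2] = 17, s[3] = 3, s[4] = 20, s[5] = 1, s[6] = 21, s[7] = 0, s[8] = 21, s[9] = 21, s[10] = 20, s[11] = 19, s[12] = 17, s[13] = 14, s[14] = 9, s[15] = 1, s[16] = 10, s[17] = 11, s[18] = 21, s[19] = 10, s[20] = 9, s[21] = 19, s[22] = 6, s[23] = 3, s[24] = 9, s[25] = 12, s[26] = 21, s[27] = 11, s[28] = 10, s[29] = 21, s[30] = 9, s[31] = 8.
The sequence repeats with period 30.
(456 - 0) mod 30 = 6, so s[456] = s[6] = 21.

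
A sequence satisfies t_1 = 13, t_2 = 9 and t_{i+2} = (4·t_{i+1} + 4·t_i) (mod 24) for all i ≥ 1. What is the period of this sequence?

8

Computing terms: t_1 = 13, t_2 = 9, t_3 = 16, t_4 = 4, t_5 = 8, t_6 = 0, t_7 = 8, t_8 = 8, t_9 = 16, t_{10} = 0, t_{11} = 16, t_{12} = 16, t_{13} = 8, t_{14} = 0.
Since (t_{13}, t_{14}) = (t_5, t_6) = (8, 0) (two consecutive terms determine the rest), the sequence is eventually periodic: after a pre-period of length 4 it cycles with period 8.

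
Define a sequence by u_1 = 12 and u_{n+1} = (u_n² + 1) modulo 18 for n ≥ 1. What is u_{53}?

We have u_1 = 12; u_2 = 1; u_3 = 2; u_4 = 5; u_5 = 8; u_6 = 11; u_7 = 14; u_8 = 17; u_9 = 2.
Since u_9 = u_3 = 2, the sequence is eventually periodic: after a pre-period of length 2 it cycles with period 6.
For n ≥ 3, u_n depends only on (n - 3) mod 6. (53 - 3) mod 6 = 2, so u_{53} = u_5 = 8.

8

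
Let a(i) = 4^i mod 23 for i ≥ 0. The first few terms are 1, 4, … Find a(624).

a(0) = 1,  a(1) = 4,  a(2) = 16,  a(3) = 18,  a(4) = 3,  a(5) = 12,  a(6) = 2,  a(7) = 8,  a(8) = 9,  a(9) = 13,  a(10) = 6,  a(11) = 1.
Since a(11) = a(0) = 1, the sequence is periodic with period 11.
So a(624) = a(0 + ((624-0) mod 11)) = a(8) = 9.

9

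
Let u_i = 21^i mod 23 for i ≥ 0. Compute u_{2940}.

8

Computing terms: u_0 = 1; u_1 = 21; u_2 = 4; u_3 = 15; u_4 = 16; u_5 = 14; u_6 = 18; u_7 = 10; u_8 = 3; u_9 = 17; u_{10} = 12; u_{11} = 22; u_{12} = 2; u_{13} = 19; u_{14} = 8; u_{15} = 7; u_{16} = 9; u_{17} = 5; u_{18} = 13; u_{19} = 20; u_{20} = 6; u_{21} = 11; u_{22} = 1.
Since u_{22} = u_0 = 1, the sequence is periodic with period 22.
So u_{2940} = u_{0 + ((2940-0) mod 22)} = u_{14} = 8.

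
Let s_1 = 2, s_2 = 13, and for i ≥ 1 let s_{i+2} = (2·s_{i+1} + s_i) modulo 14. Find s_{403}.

2

Listing terms: s_1 = 2,  s_2 = 13,  s_3 = 0,  s_4 = 13,  s_5 = 12,  s_6 = 9,  s_7 = 2,  s_8 = 13.
Since (s_7, s_8) = (s_1, s_2) = (2, 13) (two consecutive terms determine the rest), the sequence is periodic with period 6.
(403 - 1) mod 6 = 0, so s_{403} = s_1 = 2.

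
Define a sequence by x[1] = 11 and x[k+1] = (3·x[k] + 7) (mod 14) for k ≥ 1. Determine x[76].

We have x[1] = 11; x[2] = 12; x[3] = 1; x[4] = 10; x[5] = 9; x[6] = 6; x[7] = 11.
The sequence repeats with period 6.
So x[76] = x[1 + ((76-1) mod 6)] = x[4] = 10.

10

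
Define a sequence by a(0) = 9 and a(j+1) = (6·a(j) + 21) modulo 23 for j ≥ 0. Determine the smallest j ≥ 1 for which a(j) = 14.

4

We have a(0) = 9,  a(1) = 6,  a(2) = 11,  a(3) = 18,  a(4) = 14,  a(5) = 13,  a(6) = 7,  a(7) = 17,  a(8) = 8,  a(9) = 0,  a(10) = 21,  a(11) = 9.
Since a(11) = a(0) = 9, the sequence is periodic with period 11.
The value 14 first appears (with j ≥ 1) at a(4).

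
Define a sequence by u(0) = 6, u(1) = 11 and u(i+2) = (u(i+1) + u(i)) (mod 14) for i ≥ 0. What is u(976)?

u(0) = 6, u(1) = 11, u(2) = 3, u(3) = 0, u(4) = 3, u(5) = 3, u(6) = 6, u(7) = 9, u(8) = 1, u(9) = 10, u(10) = 11, u(11) = 7, u(12) = 4, u(13) = 11, u(14) = 1, u(15) = 12, u(16) = 13, u(17) = 11, u(18) = 10, u(19) = 7, u(20) = 3, u(21) = 10, u(22) = 13, u(23) = 9, u(24) = 8, u(25) = 3, u(26) = 11, u(27) = 0, u(28) = 11, u(29) = 11, u(30) = 8, u(31) = 5, u(32) = 13, u(33) = 4, u(34) = 3, u(35) = 7, u(36) = 10, u(37) = 3, u(38) = 13, u(39) = 2, u(40) = 1, u(41) = 3, u(42) = 4, u(43) = 7, u(44) = 11, u(45) = 4, u(46) = 1, u(47) = 5, u(48) = 6, u(49) = 11.
Since (u(48), u(49)) = (u(0), u(1)) = (6, 11) (two consecutive terms determine the rest), the sequence is periodic with period 48.
(976 - 0) mod 48 = 16, so u(976) = u(16) = 13.

13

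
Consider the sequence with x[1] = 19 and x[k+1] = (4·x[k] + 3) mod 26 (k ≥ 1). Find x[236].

Listing terms: x[1] = 19,  x[2] = 1,  x[3] = 7,  x[4] = 5,  x[5] = 23,  x[6] = 17,  x[7] = 19.
Since x[7] = x[1] = 19, the sequence is periodic with period 6.
(236 - 1) mod 6 = 1, so x[236] = x[2] = 1.

1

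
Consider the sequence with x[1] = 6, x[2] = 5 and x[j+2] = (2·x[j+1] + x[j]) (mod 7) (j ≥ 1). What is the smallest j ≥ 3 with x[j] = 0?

6

x[1] = 6; x[2] = 5; x[3] = 2; x[4] = 2; x[5] = 6; x[6] = 0; x[7] = 6; x[8] = 5.
Since (x[7], x[8]) = (x[1], x[2]) = (6, 5) (two consecutive terms determine the rest), the sequence is periodic with period 6.
The value 0 first appears (with j ≥ 3) at x[6].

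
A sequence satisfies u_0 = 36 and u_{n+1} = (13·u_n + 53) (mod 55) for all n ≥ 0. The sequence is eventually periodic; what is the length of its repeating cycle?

10

u_0 = 36, u_1 = 26, u_2 = 6, u_3 = 21, u_4 = 51, u_5 = 1, u_6 = 11, u_7 = 31, u_8 = 16, u_9 = 41, u_{10} = 36.
Since u_{10} = u_0 = 36, the sequence is periodic with period 10.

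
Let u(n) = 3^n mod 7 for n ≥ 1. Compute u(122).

2

Listing terms: u(1) = 3; u(2) = 2; u(3) = 6; u(4) = 4; u(5) = 5; u(6) = 1; u(7) = 3.
The sequence repeats with period 6.
So u(122) = u(1 + ((122-1) mod 6)) = u(2) = 2.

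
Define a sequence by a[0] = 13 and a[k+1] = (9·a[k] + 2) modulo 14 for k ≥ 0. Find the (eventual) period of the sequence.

Listing terms: a[0] = 13, a[1] = 7, a[2] = 9, a[3] = 13.
Since a[3] = a[0] = 13, the sequence is periodic with period 3.

3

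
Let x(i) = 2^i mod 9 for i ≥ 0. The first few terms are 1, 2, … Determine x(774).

1

x(0) = 1, x(1) = 2, x(2) = 4, x(3) = 8, x(4) = 7, x(5) = 5, x(6) = 1.
Since x(6) = x(0) = 1, the sequence is periodic with period 6.
So x(774) = x(0 + ((774-0) mod 6)) = x(0) = 1.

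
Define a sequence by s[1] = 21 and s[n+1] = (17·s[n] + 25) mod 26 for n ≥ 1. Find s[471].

19

We have s[1] = 21; s[2] = 18; s[3] = 19; s[4] = 10; s[5] = 13; s[6] = 12; s[7] = 21.
The sequence repeats with period 6.
So s[471] = s[1 + ((471-1) mod 6)] = s[3] = 19.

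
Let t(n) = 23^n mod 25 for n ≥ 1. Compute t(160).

Listing terms: t(1) = 23; t(2) = 4; t(3) = 17; t(4) = 16; t(5) = 18; t(6) = 14; t(7) = 22; t(8) = 6; t(9) = 13; t(10) = 24; t(11) = 2; t(12) = 21; t(13) = 8; t(14) = 9; t(15) = 7; t(16) = 11; t(17) = 3; t(18) = 19; t(19) = 12; t(20) = 1; t(21) = 23.
Since t(21) = t(1) = 23, the sequence is periodic with period 20.
So t(160) = t(1 + ((160-1) mod 20)) = t(20) = 1.

1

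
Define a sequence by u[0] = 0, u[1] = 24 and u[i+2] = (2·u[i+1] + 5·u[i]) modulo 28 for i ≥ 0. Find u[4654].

16

Listing terms: u[0] = 0, u[1] = 24, u[2] = 20, u[3] = 20, u[4] = 0, u[5] = 16, u[6] = 4, u[7] = 4, u[8] = 0, u[9] = 20, u[10] = 12, u[11] = 12, u[12] = 0, u[13] = 4, u[14] = 8, u[15] = 8, u[16] = 0, u[17] = 12, u[18] = 24, u[19] = 24, u[20] = 0, u[21] = 8, u[22] = 16, u[23] = 16, u[24] = 0, u[25] = 24.
Since (u[24], u[25]) = (u[0], u[1]) = (0, 24) (two consecutive terms determine the rest), the sequence is periodic with period 24.
So u[4654] = u[0 + ((4654-0) mod 24)] = u[22] = 16.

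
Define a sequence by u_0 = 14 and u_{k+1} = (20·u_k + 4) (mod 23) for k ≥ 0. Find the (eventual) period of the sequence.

Computing terms: u_0 = 14,  u_1 = 8,  u_2 = 3,  u_3 = 18,  u_4 = 19,  u_5 = 16,  u_6 = 2,  u_7 = 21,  u_8 = 10,  u_9 = 20,  u_{10} = 13,  u_{11} = 11,  u_{12} = 17,  u_{13} = 22,  u_{14} = 7,  u_{15} = 6,  u_{16} = 9,  u_{17} = 0,  u_{18} = 4,  u_{19} = 15,  u_{20} = 5,  u_{21} = 12,  u_{22} = 14.
Since u_{22} = u_0 = 14, the sequence is periodic with period 22.

22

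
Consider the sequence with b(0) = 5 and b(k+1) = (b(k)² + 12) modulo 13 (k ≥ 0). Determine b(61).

b(0) = 5; b(1) = 11; b(2) = 3; b(3) = 8; b(4) = 11.
Since b(4) = b(1) = 11, the sequence is eventually periodic: after a pre-period of length 1 it cycles with period 3.
For k ≥ 1, b(k) depends only on (k - 1) mod 3. (61 - 1) mod 3 = 0, so b(61) = b(1) = 11.

11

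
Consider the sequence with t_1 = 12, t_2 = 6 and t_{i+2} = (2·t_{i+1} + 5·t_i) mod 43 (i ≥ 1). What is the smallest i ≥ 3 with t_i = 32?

We have t_1 = 12,  t_2 = 6,  t_3 = 29,  t_4 = 2,  t_5 = 20,  t_6 = 7,  t_7 = 28,  t_8 = 5,  t_9 = 21,  t_{10} = 24,  t_{11} = 24,  t_{12} = 39,  t_{13} = 26,  t_{14} = 32,  t_{15} = 22,  t_{16} = 32,  t_{17} = 2,  t_{18} = 35,  t_{19} = 37,  t_{20} = 34,  t_{21} = 38,  t_{22} = 31,  t_{23} = 37,  t_{24} = 14,  t_{25} = 41,  t_{26} = 23,  t_{27} = 36,  t_{28} = 15,  t_{29} = 38,  t_{30} = 22,  t_{31} = 19,  t_{32} = 19,  t_{33} = 4,  t_{34} = 17,  t_{35} = 11,  t_{36} = 21,  t_{37} = 11,  t_{38} = 41,  t_{39} = 8,  t_{40} = 6,  t_{41} = 9,  t_{42} = 5,  t_{43} = 12,  t_{44} = 6.
Since (t_{43}, t_{44}) = (t_1, t_2) = (12, 6) (two consecutive terms determine the rest), the sequence is periodic with period 42.
The value 32 first appears (with i ≥ 3) at t_{14}.

14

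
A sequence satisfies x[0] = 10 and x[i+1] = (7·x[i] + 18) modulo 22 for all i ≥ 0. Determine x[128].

4

We have x[0] = 10,  x[1] = 0,  x[2] = 18,  x[3] = 12,  x[4] = 14,  x[5] = 6,  x[6] = 16,  x[7] = 20,  x[8] = 4,  x[9] = 2,  x[10] = 10.
Since x[10] = x[0] = 10, the sequence is periodic with period 10.
(128 - 0) mod 10 = 8, so x[128] = x[8] = 4.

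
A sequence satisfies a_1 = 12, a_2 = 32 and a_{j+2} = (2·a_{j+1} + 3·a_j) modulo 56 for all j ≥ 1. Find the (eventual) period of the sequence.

a_1 = 12, a_2 = 32, a_3 = 44, a_4 = 16, a_5 = 52, a_6 = 40, a_7 = 12, a_8 = 32.
The sequence repeats with period 6.

6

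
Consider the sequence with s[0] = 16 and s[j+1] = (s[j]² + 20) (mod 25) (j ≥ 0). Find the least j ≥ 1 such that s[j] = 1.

Computing terms: s[0] = 16, s[1] = 1, s[2] = 21, s[3] = 11, s[4] = 16.
Since s[4] = s[0] = 16, the sequence is periodic with period 4.
The value 1 first appears (with j ≥ 1) at s[1].

1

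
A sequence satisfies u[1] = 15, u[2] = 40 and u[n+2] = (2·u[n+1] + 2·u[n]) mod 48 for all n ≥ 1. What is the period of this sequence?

u[1] = 15,  u[2] = 40,  u[3] = 14,  u[4] = 12,  u[5] = 4,  u[6] = 32,  u[7] = 24,  u[8] = 16,  u[9] = 32,  u[10] = 0,  u[11] = 16,  u[12] = 32.
Since (u[11], u[12]) = (u[8], u[9]) = (16, 32) (two consecutive terms determine the rest), the sequence is eventually periodic: after a pre-period of length 7 it cycles with period 3.

3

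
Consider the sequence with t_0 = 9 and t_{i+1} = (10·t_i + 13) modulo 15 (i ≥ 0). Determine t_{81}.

t_0 = 9; t_1 = 13; t_2 = 8; t_3 = 3; t_4 = 13.
Since t_4 = t_1 = 13, the sequence is eventually periodic: after a pre-period of length 1 it cycles with period 3.
For i ≥ 1, t_i depends only on (i - 1) mod 3. (81 - 1) mod 3 = 2, so t_{81} = t_3 = 3.

3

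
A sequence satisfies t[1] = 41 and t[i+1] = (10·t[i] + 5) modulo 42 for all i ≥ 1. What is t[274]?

17

Listing terms: t[1] = 41,  t[2] = 37,  t[3] = 39,  t[4] = 17,  t[5] = 7,  t[6] = 33,  t[7] = 41.
The sequence repeats with period 6.
So t[274] = t[1 + ((274-1) mod 6)] = t[4] = 17.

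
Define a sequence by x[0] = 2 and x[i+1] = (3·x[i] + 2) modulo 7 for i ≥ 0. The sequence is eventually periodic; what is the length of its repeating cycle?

We have x[0] = 2,  x[1] = 1,  x[2] = 5,  x[3] = 3,  x[4] = 4,  x[5] = 0,  x[6] = 2.
The sequence repeats with period 6.

6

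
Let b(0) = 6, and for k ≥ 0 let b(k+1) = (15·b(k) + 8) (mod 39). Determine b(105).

23

Computing terms: b(0) = 6, b(1) = 20, b(2) = 35, b(3) = 26, b(4) = 8, b(5) = 11, b(6) = 17, b(7) = 29, b(8) = 14, b(9) = 23, b(10) = 2, b(11) = 38, b(12) = 32, b(13) = 20.
Since b(13) = b(1) = 20, the sequence is eventually periodic: after a pre-period of length 1 it cycles with period 12.
For k ≥ 1, b(k) depends only on (k - 1) mod 12. (105 - 1) mod 12 = 8, so b(105) = b(9) = 23.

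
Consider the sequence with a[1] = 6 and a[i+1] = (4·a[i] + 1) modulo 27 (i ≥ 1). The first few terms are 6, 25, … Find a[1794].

2

Computing terms: a[1] = 6, a[2] = 25, a[3] = 20, a[4] = 0, a[5] = 1, a[6] = 5, a[7] = 21, a[8] = 4, a[9] = 17, a[10] = 15, a[11] = 7, a[12] = 2, a[13] = 9, a[14] = 10, a[15] = 14, a[16] = 3, a[17] = 13, a[18] = 26, a[19] = 24, a[20] = 16, a[21] = 11, a[22] = 18, a[23] = 19, a[24] = 23, a[25] = 12, a[26] = 22, a[27] = 8, a[28] = 6.
Since a[28] = a[1] = 6, the sequence is periodic with period 27.
So a[1794] = a[1 + ((1794-1) mod 27)] = a[12] = 2.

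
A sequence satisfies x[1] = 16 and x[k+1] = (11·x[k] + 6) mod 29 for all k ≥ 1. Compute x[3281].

20

Listing terms: x[1] = 16, x[2] = 8, x[3] = 7, x[4] = 25, x[5] = 20, x[6] = 23, x[7] = 27, x[8] = 13, x[9] = 4, x[10] = 21, x[11] = 5, x[12] = 3, x[13] = 10, x[14] = 0, x[15] = 6, x[16] = 14, x[17] = 15, x[18] = 26, x[19] = 2, x[20] = 28, x[21] = 24, x[22] = 9, x[23] = 18, x[24] = 1, x[25] = 17, x[26] = 19, x[27] = 12, x[28] = 22, x[29] = 16.
The sequence repeats with period 28.
So x[3281] = x[1 + ((3281-1) mod 28)] = x[5] = 20.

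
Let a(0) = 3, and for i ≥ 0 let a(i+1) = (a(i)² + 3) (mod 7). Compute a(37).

We have a(0) = 3, a(1) = 5, a(2) = 0, a(3) = 3.
Since a(3) = a(0) = 3, the sequence is periodic with period 3.
So a(37) = a(0 + ((37-0) mod 3)) = a(1) = 5.

5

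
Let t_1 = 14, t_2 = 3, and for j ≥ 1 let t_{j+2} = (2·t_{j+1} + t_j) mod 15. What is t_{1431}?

Computing terms: t_1 = 14, t_2 = 3, t_3 = 5, t_4 = 13, t_5 = 1, t_6 = 0, t_7 = 1, t_8 = 2, t_9 = 5, t_{10} = 12, t_{11} = 14, t_{12} = 10, t_{13} = 4, t_{14} = 3, t_{15} = 10, t_{16} = 8, t_{17} = 11, t_{18} = 0, t_{19} = 11, t_{20} = 7, t_{21} = 10, t_{22} = 12, t_{23} = 4, t_{24} = 5, t_{25} = 14, t_{26} = 3.
Since (t_{25}, t_{26}) = (t_1, t_2) = (14, 3) (two consecutive terms determine the rest), the sequence is periodic with period 24.
So t_{1431} = t_{1 + ((1431-1) mod 24)} = t_{15} = 10.

10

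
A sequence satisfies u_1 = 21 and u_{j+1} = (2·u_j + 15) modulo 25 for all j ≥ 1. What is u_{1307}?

Computing terms: u_1 = 21; u_2 = 7; u_3 = 4; u_4 = 23; u_5 = 11; u_6 = 12; u_7 = 14; u_8 = 18; u_9 = 1; u_{10} = 17; u_{11} = 24; u_{12} = 13; u_{13} = 16; u_{14} = 22; u_{15} = 9; u_{16} = 8; u_{17} = 6; u_{18} = 2; u_{19} = 19; u_{20} = 3; u_{21} = 21.
The sequence repeats with period 20.
So u_{1307} = u_{1 + ((1307-1) mod 20)} = u_7 = 14.

14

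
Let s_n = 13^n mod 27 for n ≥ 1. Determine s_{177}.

Listing terms: s_1 = 13, s_2 = 7, s_3 = 10, s_4 = 22, s_5 = 16, s_6 = 19, s_7 = 4, s_8 = 25, s_9 = 1, s_{10} = 13.
The sequence repeats with period 9.
(177 - 1) mod 9 = 5, so s_{177} = s_6 = 19.

19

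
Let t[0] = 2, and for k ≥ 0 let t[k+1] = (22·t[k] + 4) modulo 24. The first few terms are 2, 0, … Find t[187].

Computing terms: t[0] = 2, t[1] = 0, t[2] = 4, t[3] = 20, t[4] = 12, t[5] = 4.
Since t[5] = t[2] = 4, the sequence is eventually periodic: after a pre-period of length 2 it cycles with period 3.
For k ≥ 2, t[k] depends only on (k - 2) mod 3. (187 - 2) mod 3 = 2, so t[187] = t[4] = 12.

12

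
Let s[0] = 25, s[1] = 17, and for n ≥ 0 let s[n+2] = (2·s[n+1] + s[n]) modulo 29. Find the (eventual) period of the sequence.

Listing terms: s[0] = 25,  s[1] = 17,  s[2] = 1,  s[3] = 19,  s[4] = 10,  s[5] = 10,  s[6] = 1,  s[7] = 12,  s[8] = 25,  s[9] = 4,  s[10] = 4,  s[11] = 12,  s[12] = 28,  s[13] = 10,  s[14] = 19,  s[15] = 19,  s[16] = 28,  s[17] = 17,  s[18] = 4,  s[19] = 25,  s[20] = 25,  s[21] = 17.
The sequence repeats with period 20.

20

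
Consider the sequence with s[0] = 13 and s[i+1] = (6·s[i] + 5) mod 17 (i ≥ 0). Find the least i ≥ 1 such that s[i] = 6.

Listing terms: s[0] = 13,  s[1] = 15,  s[2] = 10,  s[3] = 14,  s[4] = 4,  s[5] = 12,  s[6] = 9,  s[7] = 8,  s[8] = 2,  s[9] = 0,  s[10] = 5,  s[11] = 1,  s[12] = 11,  s[13] = 3,  s[14] = 6,  s[15] = 7,  s[16] = 13.
Since s[16] = s[0] = 13, the sequence is periodic with period 16.
The value 6 first appears (with i ≥ 1) at s[14].

14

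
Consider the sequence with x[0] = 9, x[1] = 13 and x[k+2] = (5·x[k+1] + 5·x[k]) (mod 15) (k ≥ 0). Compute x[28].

10

We have x[0] = 9; x[1] = 13; x[2] = 5; x[3] = 0; x[4] = 10; x[5] = 5; x[6] = 0.
Since (x[5], x[6]) = (x[2], x[3]) = (5, 0) (two consecutive terms determine the rest), the sequence is eventually periodic: after a pre-period of length 2 it cycles with period 3.
For k ≥ 2, x[k] depends only on (k - 2) mod 3. (28 - 2) mod 3 = 2, so x[28] = x[4] = 10.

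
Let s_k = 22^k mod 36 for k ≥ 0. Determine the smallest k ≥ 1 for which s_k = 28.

Listing terms: s_0 = 1, s_1 = 22, s_2 = 16, s_3 = 28, s_4 = 4, s_5 = 16.
Since s_5 = s_2 = 16, the sequence is eventually periodic: after a pre-period of length 2 it cycles with period 3.
The value 28 first appears (with k ≥ 1) at s_3.

3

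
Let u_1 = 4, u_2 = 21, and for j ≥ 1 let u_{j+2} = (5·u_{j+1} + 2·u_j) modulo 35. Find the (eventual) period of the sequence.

48

u_1 = 4; u_2 = 21; u_3 = 8; u_4 = 12; u_5 = 6; u_6 = 19; u_7 = 2; u_8 = 13; u_9 = 34; u_{10} = 21; u_{11} = 33; u_{12} = 32; u_{13} = 16; u_{14} = 4; u_{15} = 17; u_{16} = 23; u_{17} = 9; u_{18} = 21; u_{19} = 18; u_{20} = 27; u_{21} = 31; u_{22} = 34; u_{23} = 22; u_{24} = 3; u_{25} = 24; u_{26} = 21; u_{27} = 13; u_{28} = 2; u_{29} = 1; u_{30} = 9; u_{31} = 12; u_{32} = 8; u_{33} = 29; u_{34} = 21; u_{35} = 23; u_{36} = 17; u_{37} = 26; u_{38} = 24; u_{39} = 32; u_{40} = 33; u_{41} = 19; u_{42} = 21; u_{43} = 3; u_{44} = 22; u_{45} = 11; u_{46} = 29; u_{47} = 27; u_{48} = 18; u_{49} = 4; u_{50} = 21.
Since (u_{49}, u_{50}) = (u_1, u_2) = (4, 21) (two consecutive terms determine the rest), the sequence is periodic with period 48.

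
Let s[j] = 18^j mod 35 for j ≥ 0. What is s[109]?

18

Listing terms: s[0] = 1, s[1] = 18, s[2] = 9, s[3] = 22, s[4] = 11, s[5] = 23, s[6] = 29, s[7] = 32, s[8] = 16, s[9] = 8, s[10] = 4, s[11] = 2, s[12] = 1.
Since s[12] = s[0] = 1, the sequence is periodic with period 12.
(109 - 0) mod 12 = 1, so s[109] = s[1] = 18.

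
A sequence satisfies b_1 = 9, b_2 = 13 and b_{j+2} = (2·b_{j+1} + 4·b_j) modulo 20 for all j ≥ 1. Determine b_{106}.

We have b_1 = 9, b_2 = 13, b_3 = 2, b_4 = 16, b_5 = 0, b_6 = 4, b_7 = 8, b_8 = 12, b_9 = 16, b_{10} = 0.
Since (b_9, b_{10}) = (b_4, b_5) = (16, 0) (two consecutive terms determine the rest), the sequence is eventually periodic: after a pre-period of length 3 it cycles with period 5.
For j ≥ 4, b_j depends only on (j - 4) mod 5. (106 - 4) mod 5 = 2, so b_{106} = b_6 = 4.

4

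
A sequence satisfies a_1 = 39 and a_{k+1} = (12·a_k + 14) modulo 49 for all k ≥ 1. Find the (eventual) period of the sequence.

42

Computing terms: a_1 = 39,  a_2 = 41,  a_3 = 16,  a_4 = 10,  a_5 = 36,  a_6 = 5,  a_7 = 25,  a_8 = 20,  a_9 = 9,  a_{10} = 24,  a_{11} = 8,  a_{12} = 12,  a_{13} = 11,  a_{14} = 48,  a_{15} = 2,  a_{16} = 38,  a_{17} = 29,  a_{18} = 19,  a_{19} = 46,  a_{20} = 27,  a_{21} = 44,  a_{22} = 3,  a_{23} = 1,  a_{24} = 26,  a_{25} = 32,  a_{26} = 6,  a_{27} = 37,  a_{28} = 17,  a_{29} = 22,  a_{30} = 33,  a_{31} = 18,  a_{32} = 34,  a_{33} = 30,  a_{34} = 31,  a_{35} = 43,  a_{36} = 40,  a_{37} = 4,  a_{38} = 13,  a_{39} = 23,  a_{40} = 45,  a_{41} = 15,  a_{42} = 47,  a_{43} = 39.
Since a_{43} = a_1 = 39, the sequence is periodic with period 42.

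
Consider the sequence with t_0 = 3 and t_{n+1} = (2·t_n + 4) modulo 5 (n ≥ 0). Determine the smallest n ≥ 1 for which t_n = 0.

We have t_0 = 3,  t_1 = 0,  t_2 = 4,  t_3 = 2,  t_4 = 3.
Since t_4 = t_0 = 3, the sequence is periodic with period 4.
The value 0 first appears (with n ≥ 1) at t_1.

1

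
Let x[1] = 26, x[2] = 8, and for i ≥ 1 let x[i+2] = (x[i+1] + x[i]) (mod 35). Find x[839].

We have x[1] = 26,  x[2] = 8,  x[3] = 34,  x[4] = 7,  x[5] = 6,  x[6] = 13,  x[7] = 19,  x[8] = 32,  x[9] = 16,  x[10] = 13,  x[11] = 29,  x[12] = 7,  x[13] = 1,  x[14] = 8,  x[15] = 9,  x[16] = 17,  x[17] = 26,  x[18] = 8.
Since (x[17], x[18]) = (x[1], x[2]) = (26, 8) (two consecutive terms determine the rest), the sequence is periodic with period 16.
So x[839] = x[1 + ((839-1) mod 16)] = x[7] = 19.

19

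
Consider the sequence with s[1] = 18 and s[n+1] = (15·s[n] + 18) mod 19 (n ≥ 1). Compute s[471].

We have s[1] = 18,  s[2] = 3,  s[3] = 6,  s[4] = 13,  s[5] = 4,  s[6] = 2,  s[7] = 10,  s[8] = 16,  s[9] = 11,  s[10] = 12,  s[11] = 8,  s[12] = 5,  s[13] = 17,  s[14] = 7,  s[15] = 9,  s[16] = 1,  s[17] = 14,  s[18] = 0,  s[19] = 18.
Since s[19] = s[1] = 18, the sequence is periodic with period 18.
So s[471] = s[1 + ((471-1) mod 18)] = s[3] = 6.

6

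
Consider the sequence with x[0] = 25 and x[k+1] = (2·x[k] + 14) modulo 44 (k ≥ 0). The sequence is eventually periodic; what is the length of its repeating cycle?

Computing terms: x[0] = 25, x[1] = 20, x[2] = 10, x[3] = 34, x[4] = 38, x[5] = 2, x[6] = 18, x[7] = 6, x[8] = 26, x[9] = 22, x[10] = 14, x[11] = 42, x[12] = 10.
Since x[12] = x[2] = 10, the sequence is eventually periodic: after a pre-period of length 2 it cycles with period 10.

10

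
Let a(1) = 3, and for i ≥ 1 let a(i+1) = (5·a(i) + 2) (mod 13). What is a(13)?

3

a(1) = 3,  a(2) = 4,  a(3) = 9,  a(4) = 8,  a(5) = 3.
Since a(5) = a(1) = 3, the sequence is periodic with period 4.
So a(13) = a(1 + ((13-1) mod 4)) = a(1) = 3.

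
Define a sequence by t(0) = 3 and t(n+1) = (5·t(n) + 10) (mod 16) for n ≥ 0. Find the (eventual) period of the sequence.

We have t(0) = 3; t(1) = 9; t(2) = 7; t(3) = 13; t(4) = 11; t(5) = 1; t(6) = 15; t(7) = 5; t(8) = 3.
The sequence repeats with period 8.

8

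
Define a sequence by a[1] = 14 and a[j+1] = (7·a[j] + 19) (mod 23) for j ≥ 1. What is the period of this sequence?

a[1] = 14; a[2] = 2; a[3] = 10; a[4] = 20; a[5] = 21; a[6] = 5; a[7] = 8; a[8] = 6; a[9] = 15; a[10] = 9; a[11] = 13; a[12] = 18; a[13] = 7; a[14] = 22; a[15] = 12; a[16] = 11; a[17] = 4; a[18] = 1; a[19] = 3; a[20] = 17; a[21] = 0; a[22] = 19; a[23] = 14.
Since a[23] = a[1] = 14, the sequence is periodic with period 22.

22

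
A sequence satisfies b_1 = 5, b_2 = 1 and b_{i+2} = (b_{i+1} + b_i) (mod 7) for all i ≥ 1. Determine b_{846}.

1

We have b_1 = 5; b_2 = 1; b_3 = 6; b_4 = 0; b_5 = 6; b_6 = 6; b_7 = 5; b_8 = 4; b_9 = 2; b_{10} = 6; b_{11} = 1; b_{12} = 0; b_{13} = 1; b_{14} = 1; b_{15} = 2; b_{16} = 3; b_{17} = 5; b_{18} = 1.
The sequence repeats with period 16.
(846 - 1) mod 16 = 13, so b_{846} = b_{14} = 1.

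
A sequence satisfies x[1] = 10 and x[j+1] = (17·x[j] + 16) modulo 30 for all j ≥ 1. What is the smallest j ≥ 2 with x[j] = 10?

5

Computing terms: x[1] = 10, x[2] = 6, x[3] = 28, x[4] = 12, x[5] = 10.
The sequence repeats with period 4.
The value 10 next appears (with j ≥ 2) at x[5].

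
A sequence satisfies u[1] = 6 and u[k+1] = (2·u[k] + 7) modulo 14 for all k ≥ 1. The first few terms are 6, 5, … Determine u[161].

5

u[1] = 6; u[2] = 5; u[3] = 3; u[4] = 13; u[5] = 5.
Since u[5] = u[2] = 5, the sequence is eventually periodic: after a pre-period of length 1 it cycles with period 3.
For k ≥ 2, u[k] depends only on (k - 2) mod 3. (161 - 2) mod 3 = 0, so u[161] = u[2] = 5.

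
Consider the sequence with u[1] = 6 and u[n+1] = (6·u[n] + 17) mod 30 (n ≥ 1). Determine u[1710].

u[1] = 6; u[2] = 23; u[3] = 5; u[4] = 17; u[5] = 29; u[6] = 11; u[7] = 23.
Since u[7] = u[2] = 23, the sequence is eventually periodic: after a pre-period of length 1 it cycles with period 5.
For n ≥ 2, u[n] depends only on (n - 2) mod 5. (1710 - 2) mod 5 = 3, so u[1710] = u[5] = 29.

29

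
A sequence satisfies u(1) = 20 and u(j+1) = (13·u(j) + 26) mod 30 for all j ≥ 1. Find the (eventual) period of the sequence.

We have u(1) = 20; u(2) = 16; u(3) = 24; u(4) = 8; u(5) = 10; u(6) = 6; u(7) = 14; u(8) = 28; u(9) = 0; u(10) = 26; u(11) = 4; u(12) = 18; u(13) = 20.
The sequence repeats with period 12.

12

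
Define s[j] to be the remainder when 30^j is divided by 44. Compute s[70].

12

Listing terms: s[0] = 1,  s[1] = 30,  s[2] = 20,  s[3] = 28,  s[4] = 4,  s[5] = 32,  s[6] = 36,  s[7] = 24,  s[8] = 16,  s[9] = 40,  s[10] = 12,  s[11] = 8,  s[12] = 20.
Since s[12] = s[2] = 20, the sequence is eventually periodic: after a pre-period of length 2 it cycles with period 10.
For j ≥ 2, s[j] depends only on (j - 2) mod 10. (70 - 2) mod 10 = 8, so s[70] = s[10] = 12.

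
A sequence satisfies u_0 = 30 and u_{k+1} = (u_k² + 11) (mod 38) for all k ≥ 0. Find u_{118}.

20

Computing terms: u_0 = 30; u_1 = 37; u_2 = 12; u_3 = 3; u_4 = 20; u_5 = 31; u_6 = 22; u_7 = 1; u_8 = 12.
Since u_8 = u_2 = 12, the sequence is eventually periodic: after a pre-period of length 2 it cycles with period 6.
For k ≥ 2, u_k depends only on (k - 2) mod 6. (118 - 2) mod 6 = 2, so u_{118} = u_4 = 20.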